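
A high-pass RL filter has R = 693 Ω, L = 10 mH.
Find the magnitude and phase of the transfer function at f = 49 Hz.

Step 1 — Angular frequency: ω = 2π·49 = 307.9 rad/s.
Step 2 — Transfer function: H(jω) = jωL/(R + jωL).
Step 3 — Numerator jωL = j·3.079; denominator R + jωL = 693 + j3.079.
Step 4 — H = 1.974e-05 + j0.004443.
Step 5 — Magnitude: |H| = 0.004443 (-47.0 dB); phase: φ = 89.7°.

|H| = 0.004443 (-47.0 dB), φ = 89.7°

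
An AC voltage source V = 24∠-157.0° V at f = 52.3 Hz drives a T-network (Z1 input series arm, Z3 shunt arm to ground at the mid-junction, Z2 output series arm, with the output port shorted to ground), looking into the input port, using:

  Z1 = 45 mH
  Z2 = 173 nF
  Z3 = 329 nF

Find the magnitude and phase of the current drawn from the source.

Step 1 — Angular frequency: ω = 2π·f = 2π·52.3 = 328.6 rad/s.
Step 2 — Component impedances:
  Z1: Z = jωL = j·328.6·0.045 = 0 + j14.79 Ω
  Z2: Z = 1/(jωC) = -j/(ω·C) = 0 - j1.759e+04 Ω
  Z3: Z = 1/(jωC) = -j/(ω·C) = 0 - j9250 Ω
Step 3 — With the output port shorted to ground, the output series arm Z2 runs from the junction to ground; the shunt arm Z3 also runs from the junction to ground. They appear in parallel: Z3 || Z2 = 0 - j6062 Ω.
Step 4 — Series with input arm Z1: Z_in = Z1 + (Z3 || Z2) = 0 - j6047 Ω = 6047∠-90.0° Ω.
Step 5 — Source phasor: V = 24∠-157.0° V = -22.09 - j9.378 V.
Step 6 — Ohm's law: I = V / Z_total = (-22.09 - j9.378) / (0 - j6047) = 0.001551 - j0.003653 A.
Step 7 — Convert to polar: |I| = 0.003969 A, ∠I = -67.0°.

I = 0.003969∠-67.0° A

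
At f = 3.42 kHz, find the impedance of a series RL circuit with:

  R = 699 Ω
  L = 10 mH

Step 1 — Angular frequency: ω = 2π·f = 2π·3420 = 2.149e+04 rad/s.
Step 2 — Component impedances:
  R: Z = R = 699 Ω
  L: Z = jωL = j·2.149e+04·0.01 = 0 + j214.9 Ω
Step 3 — Series combination: Z_total = R + L = 699 + j214.9 Ω = 731.3∠17.1° Ω.

Z = 699 + j214.9 Ω = 731.3∠17.1° Ω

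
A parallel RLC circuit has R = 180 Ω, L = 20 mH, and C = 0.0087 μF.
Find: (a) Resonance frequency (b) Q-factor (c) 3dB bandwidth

Step 1 — Resonance: ω₀ = 1/√(LC) = 1/√(0.02·8.7e-09) = 7.581e+04 rad/s.
Step 2 — f₀ = ω₀/(2π) = 1.207e+04 Hz.
Step 3 — Parallel Q: Q = R/(ω₀L) = 180/(7.581e+04·0.02) = 0.1187.
Step 4 — Bandwidth: Δω = ω₀/Q = 6.386e+05 rad/s; BW = Δω/(2π) = 1.016e+05 Hz.

(a) f₀ = 1.207e+04 Hz  (b) Q = 0.1187  (c) BW = 1.016e+05 Hz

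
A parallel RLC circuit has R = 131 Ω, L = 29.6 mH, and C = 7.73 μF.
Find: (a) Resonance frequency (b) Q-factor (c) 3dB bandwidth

Step 1 — Resonance: ω₀ = 1/√(LC) = 1/√(0.0296·7.73e-06) = 2091 rad/s.
Step 2 — f₀ = ω₀/(2π) = 332.7 Hz.
Step 3 — Parallel Q: Q = R/(ω₀L) = 131/(2091·0.0296) = 2.117.
Step 4 — Bandwidth: Δω = ω₀/Q = 987.5 rad/s; BW = Δω/(2π) = 157.2 Hz.

(a) f₀ = 332.7 Hz  (b) Q = 2.117  (c) BW = 157.2 Hz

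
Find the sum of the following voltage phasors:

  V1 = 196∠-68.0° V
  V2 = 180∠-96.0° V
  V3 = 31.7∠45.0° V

Step 1 — Convert each phasor to rectangular form:
  V1 = 196·(cos(-68.0°) + j·sin(-68.0°)) = 73.42 - j181.7 V
  V2 = 180·(cos(-96.0°) + j·sin(-96.0°)) = -18.82 - j179 V
  V3 = 31.7·(cos(45.0°) + j·sin(45.0°)) = 22.42 + j22.42 V
Step 2 — Sum components: V_total = 77.02 - j338.3 V.
Step 3 — Convert to polar: |V_total| = 347 V, ∠V_total = -77.2°.

V_total = 347∠-77.2° V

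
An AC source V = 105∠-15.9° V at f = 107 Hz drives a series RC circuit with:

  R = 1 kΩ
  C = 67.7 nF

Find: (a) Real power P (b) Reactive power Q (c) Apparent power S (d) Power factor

Step 1 — Angular frequency: ω = 2π·f = 2π·107 = 672.3 rad/s.
Step 2 — Component impedances:
  R: Z = R = 1000 Ω
  C: Z = 1/(jωC) = -j/(ω·C) = 0 - j2.197e+04 Ω
Step 3 — Series combination: Z_total = R + C = 1000 - j2.197e+04 Ω = 2.199e+04∠-87.4° Ω.
Step 4 — Source phasor: V = 105∠-15.9° V = 101 - j28.77 V.
Step 5 — Current: I = V / Z = 0.001515 + j0.004527 A = 0.004774∠71.5° A.
Step 6 — Complex power: S = V·I* = 0.02279 - j0.5008 VA.
Step 7 — Real power: P = Re(S) = 0.02279 W.
Step 8 — Reactive power: Q = Im(S) = -0.5008 VAR.
Step 9 — Apparent power: |S| = 0.5013 VA.
Step 10 — Power factor: PF = P/|S| = 0.04547 (leading).

(a) P = 0.02279 W  (b) Q = -0.5008 VAR  (c) S = 0.5013 VA  (d) PF = 0.04547 (leading)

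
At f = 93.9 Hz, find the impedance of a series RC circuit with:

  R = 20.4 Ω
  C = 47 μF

Step 1 — Angular frequency: ω = 2π·f = 2π·93.9 = 590 rad/s.
Step 2 — Component impedances:
  R: Z = R = 20.4 Ω
  C: Z = 1/(jωC) = -j/(ω·C) = 0 - j36.06 Ω
Step 3 — Series combination: Z_total = R + C = 20.4 - j36.06 Ω = 41.43∠-60.5° Ω.

Z = 20.4 - j36.06 Ω = 41.43∠-60.5° Ω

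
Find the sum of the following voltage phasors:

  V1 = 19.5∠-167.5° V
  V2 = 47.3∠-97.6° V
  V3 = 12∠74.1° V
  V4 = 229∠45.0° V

Step 1 — Convert each phasor to rectangular form:
  V1 = 19.5·(cos(-167.5°) + j·sin(-167.5°)) = -19.04 - j4.221 V
  V2 = 47.3·(cos(-97.6°) + j·sin(-97.6°)) = -6.256 - j46.88 V
  V3 = 12·(cos(74.1°) + j·sin(74.1°)) = 3.288 + j11.54 V
  V4 = 229·(cos(45.0°) + j·sin(45.0°)) = 161.9 + j161.9 V
Step 2 — Sum components: V_total = 139.9 + j122.4 V.
Step 3 — Convert to polar: |V_total| = 185.9 V, ∠V_total = 41.2°.

V_total = 185.9∠41.2° V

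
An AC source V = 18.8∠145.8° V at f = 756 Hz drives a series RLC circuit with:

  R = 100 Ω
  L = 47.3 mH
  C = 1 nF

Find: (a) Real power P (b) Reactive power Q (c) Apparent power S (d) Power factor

Step 1 — Angular frequency: ω = 2π·f = 2π·756 = 4750 rad/s.
Step 2 — Component impedances:
  R: Z = R = 100 Ω
  L: Z = jωL = j·4750·0.0473 = 0 + j224.7 Ω
  C: Z = 1/(jωC) = -j/(ω·C) = 0 - j2.105e+05 Ω
Step 3 — Series combination: Z_total = R + L + C = 100 - j2.103e+05 Ω = 2.103e+05∠-90.0° Ω.
Step 4 — Source phasor: V = 18.8∠145.8° V = -15.55 + j10.57 V.
Step 5 — Current: I = V / Z = -5.028e-05 - j7.391e-05 A = 8.94e-05∠-124.2° A.
Step 6 — Complex power: S = V·I* = 7.992e-07 - j0.001681 VA.
Step 7 — Real power: P = Re(S) = 7.992e-07 W.
Step 8 — Reactive power: Q = Im(S) = -0.001681 VAR.
Step 9 — Apparent power: |S| = 0.001681 VA.
Step 10 — Power factor: PF = P/|S| = 0.0004755 (leading).

(a) P = 7.992e-07 W  (b) Q = -0.001681 VAR  (c) S = 0.001681 VA  (d) PF = 0.0004755 (leading)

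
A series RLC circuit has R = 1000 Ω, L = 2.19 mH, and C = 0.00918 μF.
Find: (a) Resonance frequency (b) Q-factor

Step 1 — Resonance condition Im(Z)=0 gives ω₀ = 1/√(LC).
Step 2 — ω₀ = 1/√(0.00219·9.18e-09) = 2.23e+05 rad/s.
Step 3 — f₀ = ω₀/(2π) = 3.55e+04 Hz.
Step 4 — Series Q: Q = ω₀L/R = 2.23e+05·0.00219/1000 = 0.4884.

(a) f₀ = 3.55e+04 Hz  (b) Q = 0.4884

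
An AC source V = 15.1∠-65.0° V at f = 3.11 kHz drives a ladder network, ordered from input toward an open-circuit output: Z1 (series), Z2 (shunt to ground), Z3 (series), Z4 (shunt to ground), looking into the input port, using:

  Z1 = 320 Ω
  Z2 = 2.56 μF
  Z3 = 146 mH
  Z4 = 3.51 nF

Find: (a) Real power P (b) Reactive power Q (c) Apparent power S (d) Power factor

Step 1 — Angular frequency: ω = 2π·f = 2π·3110 = 1.954e+04 rad/s.
Step 2 — Component impedances:
  Z1: Z = R = 320 Ω
  Z2: Z = 1/(jωC) = -j/(ω·C) = 0 - j19.99 Ω
  Z3: Z = jωL = j·1.954e+04·0.146 = 0 + j2853 Ω
  Z4: Z = 1/(jωC) = -j/(ω·C) = 0 - j1.458e+04 Ω
Step 3 — Ladder network (open output): work backward from the far end, alternating series and parallel combinations. Z_in = 320 - j19.96 Ω = 320.6∠-3.6° Ω.
Step 4 — Source phasor: V = 15.1∠-65.0° V = 6.382 - j13.69 V.
Step 5 — Current: I = V / Z = 0.02252 - j0.04136 A = 0.0471∠-61.4° A.
Step 6 — Complex power: S = V·I* = 0.7098 - j0.04426 VA.
Step 7 — Real power: P = Re(S) = 0.7098 W.
Step 8 — Reactive power: Q = Im(S) = -0.04426 VAR.
Step 9 — Apparent power: |S| = 0.7111 VA.
Step 10 — Power factor: PF = P/|S| = 0.9981 (leading).

(a) P = 0.7098 W  (b) Q = -0.04426 VAR  (c) S = 0.7111 VA  (d) PF = 0.9981 (leading)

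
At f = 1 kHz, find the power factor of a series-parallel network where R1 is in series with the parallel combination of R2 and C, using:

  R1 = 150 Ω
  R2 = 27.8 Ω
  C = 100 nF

Step 1 — Angular frequency: ω = 2π·f = 2π·1000 = 6283 rad/s.
Step 2 — Component impedances:
  R1: Z = R = 150 Ω
  R2: Z = R = 27.8 Ω
  C: Z = 1/(jωC) = -j/(ω·C) = 0 - j1592 Ω
Step 3 — Parallel branch: R2 || C = 1/(1/R2 + 1/C) = 27.79 - j0.4854 Ω.
Step 4 — Series with R1: Z_total = R1 + (R2 || C) = 177.8 - j0.4854 Ω = 177.8∠-0.2° Ω.
Step 5 — Power factor: PF = cos(φ) = Re(Z)/|Z| = 177.8/177.8 = 1.
Step 6 — Type: Im(Z) = -0.4854 ⇒ leading (phase φ = -0.2°).

PF = 1 (leading, φ = -0.2°)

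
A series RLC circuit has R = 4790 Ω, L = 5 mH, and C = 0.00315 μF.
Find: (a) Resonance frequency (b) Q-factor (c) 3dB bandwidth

Step 1 — Resonance: ω₀ = 1/√(LC) = 1/√(0.005·3.15e-09) = 2.52e+05 rad/s.
Step 2 — f₀ = ω₀/(2π) = 4.01e+04 Hz.
Step 3 — Series Q: Q = ω₀L/R = 2.52e+05·0.005/4790 = 0.263.
Step 4 — Bandwidth: Δω = ω₀/Q = 9.58e+05 rad/s; BW = Δω/(2π) = 1.525e+05 Hz.

(a) f₀ = 4.01e+04 Hz  (b) Q = 0.263  (c) BW = 1.525e+05 Hz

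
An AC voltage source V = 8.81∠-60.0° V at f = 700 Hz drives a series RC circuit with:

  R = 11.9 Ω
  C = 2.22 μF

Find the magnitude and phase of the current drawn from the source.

Step 1 — Angular frequency: ω = 2π·f = 2π·700 = 4398 rad/s.
Step 2 — Component impedances:
  R: Z = R = 11.9 Ω
  C: Z = 1/(jωC) = -j/(ω·C) = 0 - j102.4 Ω
Step 3 — Series combination: Z_total = R + C = 11.9 - j102.4 Ω = 103.1∠-83.4° Ω.
Step 4 — Source phasor: V = 8.81∠-60.0° V = 4.405 - j7.63 V.
Step 5 — Ohm's law: I = V / Z_total = (4.405 - j7.63) / (11.9 - j102.4) = 0.07844 + j0.0339 A.
Step 6 — Convert to polar: |I| = 0.08545 A, ∠I = 23.4°.

I = 0.08545∠23.4° A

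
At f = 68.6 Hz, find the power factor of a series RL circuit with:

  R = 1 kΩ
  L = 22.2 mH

Step 1 — Angular frequency: ω = 2π·f = 2π·68.6 = 431 rad/s.
Step 2 — Component impedances:
  R: Z = R = 1000 Ω
  L: Z = jωL = j·431·0.0222 = 0 + j9.569 Ω
Step 3 — Series combination: Z_total = R + L = 1000 + j9.569 Ω = 1000∠0.5° Ω.
Step 4 — Power factor: PF = cos(φ) = Re(Z)/|Z| = 1000/1000 = 1.
Step 5 — Type: Im(Z) = 9.569 ⇒ lagging (phase φ = 0.5°).

PF = 1 (lagging, φ = 0.5°)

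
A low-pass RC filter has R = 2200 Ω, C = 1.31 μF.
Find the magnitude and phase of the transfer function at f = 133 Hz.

Step 1 — Angular frequency: ω = 2π·133 = 835.7 rad/s.
Step 2 — Transfer function: H(jω) = 1/(1 + jωRC).
Step 3 — Denominator: 1 + jωRC = 1 + j·835.7·2200·1.31e-06 = 1 + j2.408.
Step 4 — H = 0.1471 - j0.3542.
Step 5 — Magnitude: |H| = 0.3835 (-8.3 dB); phase: φ = -67.5°.

|H| = 0.3835 (-8.3 dB), φ = -67.5°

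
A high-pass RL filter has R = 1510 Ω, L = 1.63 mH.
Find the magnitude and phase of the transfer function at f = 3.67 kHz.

Step 1 — Angular frequency: ω = 2π·3670 = 2.306e+04 rad/s.
Step 2 — Transfer function: H(jω) = jωL/(R + jωL).
Step 3 — Numerator jωL = j·37.59; denominator R + jωL = 1510 + j37.59.
Step 4 — H = 0.0006192 + j0.02488.
Step 5 — Magnitude: |H| = 0.02488 (-32.1 dB); phase: φ = 88.6°.

|H| = 0.02488 (-32.1 dB), φ = 88.6°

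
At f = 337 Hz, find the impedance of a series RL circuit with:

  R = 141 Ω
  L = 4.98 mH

Step 1 — Angular frequency: ω = 2π·f = 2π·337 = 2117 rad/s.
Step 2 — Component impedances:
  R: Z = R = 141 Ω
  L: Z = jωL = j·2117·0.00498 = 0 + j10.54 Ω
Step 3 — Series combination: Z_total = R + L = 141 + j10.54 Ω = 141.4∠4.3° Ω.

Z = 141 + j10.54 Ω = 141.4∠4.3° Ω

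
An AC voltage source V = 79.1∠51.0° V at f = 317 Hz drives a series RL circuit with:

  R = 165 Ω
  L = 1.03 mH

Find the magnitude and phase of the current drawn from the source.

Step 1 — Angular frequency: ω = 2π·f = 2π·317 = 1992 rad/s.
Step 2 — Component impedances:
  R: Z = R = 165 Ω
  L: Z = jωL = j·1992·0.00103 = 0 + j2.052 Ω
Step 3 — Series combination: Z_total = R + L = 165 + j2.052 Ω = 165∠0.7° Ω.
Step 4 — Source phasor: V = 79.1∠51.0° V = 49.78 + j61.47 V.
Step 5 — Ohm's law: I = V / Z_total = (49.78 + j61.47) / (165 + j2.052) = 0.3063 + j0.3688 A.
Step 6 — Convert to polar: |I| = 0.4794 A, ∠I = 50.3°.

I = 0.4794∠50.3° A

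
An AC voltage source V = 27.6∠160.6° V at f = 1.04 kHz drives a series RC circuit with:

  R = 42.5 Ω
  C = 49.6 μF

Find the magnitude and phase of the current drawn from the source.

Step 1 — Angular frequency: ω = 2π·f = 2π·1040 = 6535 rad/s.
Step 2 — Component impedances:
  R: Z = R = 42.5 Ω
  C: Z = 1/(jωC) = -j/(ω·C) = 0 - j3.085 Ω
Step 3 — Series combination: Z_total = R + C = 42.5 - j3.085 Ω = 42.61∠-4.2° Ω.
Step 4 — Source phasor: V = 27.6∠160.6° V = -26.03 + j9.168 V.
Step 5 — Ohm's law: I = V / Z_total = (-26.03 + j9.168) / (42.5 - j3.085) = -0.6249 + j0.1703 A.
Step 6 — Convert to polar: |I| = 0.6477 A, ∠I = 164.8°.

I = 0.6477∠164.8° A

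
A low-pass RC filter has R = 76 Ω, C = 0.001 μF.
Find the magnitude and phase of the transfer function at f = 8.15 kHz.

Step 1 — Angular frequency: ω = 2π·8150 = 5.121e+04 rad/s.
Step 2 — Transfer function: H(jω) = 1/(1 + jωRC).
Step 3 — Denominator: 1 + jωRC = 1 + j·5.121e+04·76·1e-09 = 1 + j0.003892.
Step 4 — H = 1 - j0.003892.
Step 5 — Magnitude: |H| = 1 (-0.0 dB); phase: φ = -0.2°.

|H| = 1 (-0.0 dB), φ = -0.2°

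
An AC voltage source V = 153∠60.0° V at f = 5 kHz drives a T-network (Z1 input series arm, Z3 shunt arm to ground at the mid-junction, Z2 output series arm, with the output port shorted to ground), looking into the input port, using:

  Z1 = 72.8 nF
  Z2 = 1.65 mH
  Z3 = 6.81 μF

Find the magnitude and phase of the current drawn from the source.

Step 1 — Angular frequency: ω = 2π·f = 2π·5000 = 3.142e+04 rad/s.
Step 2 — Component impedances:
  Z1: Z = 1/(jωC) = -j/(ω·C) = 0 - j437.2 Ω
  Z2: Z = jωL = j·3.142e+04·0.00165 = 0 + j51.84 Ω
  Z3: Z = 1/(jωC) = -j/(ω·C) = 0 - j4.674 Ω
Step 3 — With the output port shorted to ground, the output series arm Z2 runs from the junction to ground; the shunt arm Z3 also runs from the junction to ground. They appear in parallel: Z3 || Z2 = 0 - j5.137 Ω.
Step 4 — Series with input arm Z1: Z_in = Z1 + (Z3 || Z2) = 0 - j442.4 Ω = 442.4∠-90.0° Ω.
Step 5 — Source phasor: V = 153∠60.0° V = 76.5 + j132.5 V.
Step 6 — Ohm's law: I = V / Z_total = (76.5 + j132.5) / (0 - j442.4) = -0.2995 + j0.1729 A.
Step 7 — Convert to polar: |I| = 0.3459 A, ∠I = 150.0°.

I = 0.3459∠150.0° A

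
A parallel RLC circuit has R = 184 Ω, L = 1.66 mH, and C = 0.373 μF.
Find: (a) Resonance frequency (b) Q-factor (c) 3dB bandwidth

Step 1 — Resonance: ω₀ = 1/√(LC) = 1/√(0.00166·3.73e-07) = 4.019e+04 rad/s.
Step 2 — f₀ = ω₀/(2π) = 6396 Hz.
Step 3 — Parallel Q: Q = R/(ω₀L) = 184/(4.019e+04·0.00166) = 2.758.
Step 4 — Bandwidth: Δω = ω₀/Q = 1.457e+04 rad/s; BW = Δω/(2π) = 2319 Hz.

(a) f₀ = 6396 Hz  (b) Q = 2.758  (c) BW = 2319 Hz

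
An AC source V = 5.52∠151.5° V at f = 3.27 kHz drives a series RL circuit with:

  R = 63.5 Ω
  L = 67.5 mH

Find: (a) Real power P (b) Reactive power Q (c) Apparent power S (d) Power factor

Step 1 — Angular frequency: ω = 2π·f = 2π·3270 = 2.055e+04 rad/s.
Step 2 — Component impedances:
  R: Z = R = 63.5 Ω
  L: Z = jωL = j·2.055e+04·0.0675 = 0 + j1387 Ω
Step 3 — Series combination: Z_total = R + L = 63.5 + j1387 Ω = 1388∠87.4° Ω.
Step 4 — Source phasor: V = 5.52∠151.5° V = -4.851 + j2.634 V.
Step 5 — Current: I = V / Z = 0.001735 + j0.003577 A = 0.003976∠64.1° A.
Step 6 — Complex power: S = V·I* = 0.001004 + j0.02192 VA.
Step 7 — Real power: P = Re(S) = 0.001004 W.
Step 8 — Reactive power: Q = Im(S) = 0.02192 VAR.
Step 9 — Apparent power: |S| = 0.02195 VA.
Step 10 — Power factor: PF = P/|S| = 0.04574 (lagging).

(a) P = 0.001004 W  (b) Q = 0.02192 VAR  (c) S = 0.02195 VA  (d) PF = 0.04574 (lagging)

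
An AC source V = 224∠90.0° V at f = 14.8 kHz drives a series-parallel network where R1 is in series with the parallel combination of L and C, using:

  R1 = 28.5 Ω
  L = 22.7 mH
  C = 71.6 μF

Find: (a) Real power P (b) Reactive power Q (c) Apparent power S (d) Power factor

Step 1 — Angular frequency: ω = 2π·f = 2π·1.48e+04 = 9.299e+04 rad/s.
Step 2 — Component impedances:
  R1: Z = R = 28.5 Ω
  L: Z = jωL = j·9.299e+04·0.0227 = 0 + j2111 Ω
  C: Z = 1/(jωC) = -j/(ω·C) = 0 - j0.1502 Ω
Step 3 — Parallel branch: L || C = 1/(1/L + 1/C) = 0 - j0.1502 Ω.
Step 4 — Series with R1: Z_total = R1 + (L || C) = 28.5 - j0.1502 Ω = 28.5∠-0.3° Ω.
Step 5 — Source phasor: V = 224∠90.0° V = 0 + j224 V.
Step 6 — Current: I = V / Z = -0.04142 + j7.859 A = 7.86∠90.3° A.
Step 7 — Complex power: S = V·I* = 1761 - j9.278 VA.
Step 8 — Real power: P = Re(S) = 1761 W.
Step 9 — Reactive power: Q = Im(S) = -9.278 VAR.
Step 10 — Apparent power: |S| = 1761 VA.
Step 11 — Power factor: PF = P/|S| = 1 (leading).

(a) P = 1761 W  (b) Q = -9.278 VAR  (c) S = 1761 VA  (d) PF = 1 (leading)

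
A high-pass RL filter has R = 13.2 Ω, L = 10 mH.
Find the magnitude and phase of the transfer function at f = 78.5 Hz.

Step 1 — Angular frequency: ω = 2π·78.5 = 493.2 rad/s.
Step 2 — Transfer function: H(jω) = jωL/(R + jωL).
Step 3 — Numerator jωL = j·4.932; denominator R + jωL = 13.2 + j4.932.
Step 4 — H = 0.1225 + j0.3279.
Step 5 — Magnitude: |H| = 0.35 (-9.1 dB); phase: φ = 69.5°.

|H| = 0.35 (-9.1 dB), φ = 69.5°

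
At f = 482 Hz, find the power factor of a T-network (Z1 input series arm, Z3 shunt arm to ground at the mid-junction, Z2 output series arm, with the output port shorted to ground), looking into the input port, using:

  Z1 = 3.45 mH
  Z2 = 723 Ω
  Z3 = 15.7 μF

Step 1 — Angular frequency: ω = 2π·f = 2π·482 = 3028 rad/s.
Step 2 — Component impedances:
  Z1: Z = jωL = j·3028·0.00345 = 0 + j10.45 Ω
  Z2: Z = R = 723 Ω
  Z3: Z = 1/(jωC) = -j/(ω·C) = 0 - j21.03 Ω
Step 3 — With the output port shorted to ground, the output series arm Z2 runs from the junction to ground; the shunt arm Z3 also runs from the junction to ground. They appear in parallel: Z3 || Z2 = 0.6113 - j21.01 Ω.
Step 4 — Series with input arm Z1: Z_in = Z1 + (Z3 || Z2) = 0.6113 - j10.57 Ω = 10.58∠-86.7° Ω.
Step 5 — Power factor: PF = cos(φ) = Re(Z)/|Z| = 0.61128/10.583 = 0.05776.
Step 6 — Type: Im(Z) = -10.57 ⇒ leading (phase φ = -86.7°).

PF = 0.05776 (leading, φ = -86.7°)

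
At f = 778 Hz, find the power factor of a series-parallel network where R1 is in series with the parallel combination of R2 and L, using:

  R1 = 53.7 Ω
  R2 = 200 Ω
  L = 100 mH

Step 1 — Angular frequency: ω = 2π·f = 2π·778 = 4888 rad/s.
Step 2 — Component impedances:
  R1: Z = R = 53.7 Ω
  R2: Z = R = 200 Ω
  L: Z = jωL = j·4888·0.1 = 0 + j488.8 Ω
Step 3 — Parallel branch: R2 || L = 1/(1/R2 + 1/L) = 171.3 + j70.09 Ω.
Step 4 — Series with R1: Z_total = R1 + (R2 || L) = 225 + j70.09 Ω = 235.7∠17.3° Ω.
Step 5 — Power factor: PF = cos(φ) = Re(Z)/|Z| = 225.022/235.686 = 0.9548.
Step 6 — Type: Im(Z) = 70.09 ⇒ lagging (phase φ = 17.3°).

PF = 0.9548 (lagging, φ = 17.3°)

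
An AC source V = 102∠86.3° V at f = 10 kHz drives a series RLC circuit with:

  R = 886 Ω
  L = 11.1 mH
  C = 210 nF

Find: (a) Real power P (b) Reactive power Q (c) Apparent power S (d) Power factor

Step 1 — Angular frequency: ω = 2π·f = 2π·1e+04 = 6.283e+04 rad/s.
Step 2 — Component impedances:
  R: Z = R = 886 Ω
  L: Z = jωL = j·6.283e+04·0.0111 = 0 + j697.4 Ω
  C: Z = 1/(jωC) = -j/(ω·C) = 0 - j75.79 Ω
Step 3 — Series combination: Z_total = R + L + C = 886 + j621.6 Ω = 1082∠35.1° Ω.
Step 4 — Source phasor: V = 102∠86.3° V = 6.582 + j101.8 V.
Step 5 — Current: I = V / Z = 0.05899 + j0.07349 A = 0.09424∠51.2° A.
Step 6 — Complex power: S = V·I* = 7.869 + j5.521 VA.
Step 7 — Real power: P = Re(S) = 7.869 W.
Step 8 — Reactive power: Q = Im(S) = 5.521 VAR.
Step 9 — Apparent power: |S| = 9.613 VA.
Step 10 — Power factor: PF = P/|S| = 0.8186 (lagging).

(a) P = 7.869 W  (b) Q = 5.521 VAR  (c) S = 9.613 VA  (d) PF = 0.8186 (lagging)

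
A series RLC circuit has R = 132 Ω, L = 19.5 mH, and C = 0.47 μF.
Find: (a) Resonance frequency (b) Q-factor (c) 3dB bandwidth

Step 1 — Resonance: ω₀ = 1/√(LC) = 1/√(0.0195·4.7e-07) = 1.045e+04 rad/s.
Step 2 — f₀ = ω₀/(2π) = 1662 Hz.
Step 3 — Series Q: Q = ω₀L/R = 1.045e+04·0.0195/132 = 1.543.
Step 4 — Bandwidth: Δω = ω₀/Q = 6769 rad/s; BW = Δω/(2π) = 1077 Hz.

(a) f₀ = 1662 Hz  (b) Q = 1.543  (c) BW = 1077 Hz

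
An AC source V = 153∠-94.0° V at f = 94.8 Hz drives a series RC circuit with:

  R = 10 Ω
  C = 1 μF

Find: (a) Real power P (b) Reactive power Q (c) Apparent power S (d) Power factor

Step 1 — Angular frequency: ω = 2π·f = 2π·94.8 = 595.6 rad/s.
Step 2 — Component impedances:
  R: Z = R = 10 Ω
  C: Z = 1/(jωC) = -j/(ω·C) = 0 - j1679 Ω
Step 3 — Series combination: Z_total = R + C = 10 - j1679 Ω = 1679∠-89.7° Ω.
Step 4 — Source phasor: V = 153∠-94.0° V = -10.67 - j152.6 V.
Step 5 — Current: I = V / Z = 0.09087 - j0.006898 A = 0.09113∠-4.3° A.
Step 6 — Complex power: S = V·I* = 0.08305 - j13.94 VA.
Step 7 — Real power: P = Re(S) = 0.08305 W.
Step 8 — Reactive power: Q = Im(S) = -13.94 VAR.
Step 9 — Apparent power: |S| = 13.94 VA.
Step 10 — Power factor: PF = P/|S| = 0.005956 (leading).

(a) P = 0.08305 W  (b) Q = -13.94 VAR  (c) S = 13.94 VA  (d) PF = 0.005956 (leading)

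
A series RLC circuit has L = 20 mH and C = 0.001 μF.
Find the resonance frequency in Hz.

Step 1 — Resonance condition Im(Z)=0 gives ω₀ = 1/√(LC).
Step 2 — ω₀ = 1/√(0.02·1e-09) = 2.236e+05 rad/s.
Step 3 — f₀ = ω₀/(2π) = 3.559e+04 Hz.

f₀ = 3.559e+04 Hz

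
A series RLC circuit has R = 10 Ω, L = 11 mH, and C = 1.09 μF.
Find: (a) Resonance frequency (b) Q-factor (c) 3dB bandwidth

Step 1 — Resonance: ω₀ = 1/√(LC) = 1/√(0.011·1.09e-06) = 9133 rad/s.
Step 2 — f₀ = ω₀/(2π) = 1453 Hz.
Step 3 — Series Q: Q = ω₀L/R = 9133·0.011/10 = 10.05.
Step 4 — Bandwidth: Δω = ω₀/Q = 909.1 rad/s; BW = Δω/(2π) = 144.7 Hz.

(a) f₀ = 1453 Hz  (b) Q = 10.05  (c) BW = 144.7 Hz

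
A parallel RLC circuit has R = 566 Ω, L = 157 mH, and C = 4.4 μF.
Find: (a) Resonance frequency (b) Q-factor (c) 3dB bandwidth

Step 1 — Resonance: ω₀ = 1/√(LC) = 1/√(0.157·4.4e-06) = 1203 rad/s.
Step 2 — f₀ = ω₀/(2π) = 191.5 Hz.
Step 3 — Parallel Q: Q = R/(ω₀L) = 566/(1203·0.157) = 2.996.
Step 4 — Bandwidth: Δω = ω₀/Q = 401.5 rad/s; BW = Δω/(2π) = 63.91 Hz.

(a) f₀ = 191.5 Hz  (b) Q = 2.996  (c) BW = 63.91 Hz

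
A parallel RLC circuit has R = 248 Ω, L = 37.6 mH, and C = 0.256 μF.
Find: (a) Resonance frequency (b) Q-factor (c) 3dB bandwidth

Step 1 — Resonance: ω₀ = 1/√(LC) = 1/√(0.0376·2.56e-07) = 1.019e+04 rad/s.
Step 2 — f₀ = ω₀/(2π) = 1622 Hz.
Step 3 — Parallel Q: Q = R/(ω₀L) = 248/(1.019e+04·0.0376) = 0.6471.
Step 4 — Bandwidth: Δω = ω₀/Q = 1.575e+04 rad/s; BW = Δω/(2π) = 2507 Hz.

(a) f₀ = 1622 Hz  (b) Q = 0.6471  (c) BW = 2507 Hz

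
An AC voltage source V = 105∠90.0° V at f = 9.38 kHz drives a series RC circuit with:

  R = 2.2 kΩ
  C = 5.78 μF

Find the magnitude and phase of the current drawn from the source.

Step 1 — Angular frequency: ω = 2π·f = 2π·9380 = 5.894e+04 rad/s.
Step 2 — Component impedances:
  R: Z = R = 2200 Ω
  C: Z = 1/(jωC) = -j/(ω·C) = 0 - j2.936 Ω
Step 3 — Series combination: Z_total = R + C = 2200 - j2.936 Ω = 2200∠-0.1° Ω.
Step 4 — Source phasor: V = 105∠90.0° V = 0 + j105 V.
Step 5 — Ohm's law: I = V / Z_total = (0 + j105) / (2200 - j2.936) = -6.368e-05 + j0.04773 A.
Step 6 — Convert to polar: |I| = 0.04773 A, ∠I = 90.1°.

I = 0.04773∠90.1° A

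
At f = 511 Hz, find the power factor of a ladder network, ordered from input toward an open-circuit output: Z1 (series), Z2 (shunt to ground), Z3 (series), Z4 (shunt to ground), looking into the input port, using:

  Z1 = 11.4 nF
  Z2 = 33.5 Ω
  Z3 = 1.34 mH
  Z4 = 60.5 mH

Step 1 — Angular frequency: ω = 2π·f = 2π·511 = 3211 rad/s.
Step 2 — Component impedances:
  Z1: Z = 1/(jωC) = -j/(ω·C) = 0 - j2.732e+04 Ω
  Z2: Z = R = 33.5 Ω
  Z3: Z = jωL = j·3211·0.00134 = 0 + j4.302 Ω
  Z4: Z = jωL = j·3211·0.0605 = 0 + j194.2 Ω
Step 3 — Ladder network (open output): work backward from the far end, alternating series and parallel combinations. Z_in = 32.57 - j2.732e+04 Ω = 2.732e+04∠-89.9° Ω.
Step 4 — Power factor: PF = cos(φ) = Re(Z)/|Z| = 32.57/2.732e+04 = 0.001192.
Step 5 — Type: Im(Z) = -2.732e+04 ⇒ leading (phase φ = -89.9°).

PF = 0.001192 (leading, φ = -89.9°)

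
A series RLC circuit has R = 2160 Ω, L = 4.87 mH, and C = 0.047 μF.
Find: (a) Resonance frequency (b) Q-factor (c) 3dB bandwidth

Step 1 — Resonance: ω₀ = 1/√(LC) = 1/√(0.00487·4.7e-08) = 6.61e+04 rad/s.
Step 2 — f₀ = ω₀/(2π) = 1.052e+04 Hz.
Step 3 — Series Q: Q = ω₀L/R = 6.61e+04·0.00487/2160 = 0.149.
Step 4 — Bandwidth: Δω = ω₀/Q = 4.435e+05 rad/s; BW = Δω/(2π) = 7.059e+04 Hz.

(a) f₀ = 1.052e+04 Hz  (b) Q = 0.149  (c) BW = 7.059e+04 Hz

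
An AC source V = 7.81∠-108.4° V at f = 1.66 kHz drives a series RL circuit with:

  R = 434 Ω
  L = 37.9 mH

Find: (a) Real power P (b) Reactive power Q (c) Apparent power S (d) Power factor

Step 1 — Angular frequency: ω = 2π·f = 2π·1660 = 1.043e+04 rad/s.
Step 2 — Component impedances:
  R: Z = R = 434 Ω
  L: Z = jωL = j·1.043e+04·0.0379 = 0 + j395.3 Ω
Step 3 — Series combination: Z_total = R + L = 434 + j395.3 Ω = 587∠42.3° Ω.
Step 4 — Source phasor: V = 7.81∠-108.4° V = -2.465 - j7.411 V.
Step 5 — Current: I = V / Z = -0.01161 - j0.006505 A = 0.0133∠-150.7° A.
Step 6 — Complex power: S = V·I* = 0.07682 + j0.06997 VA.
Step 7 — Real power: P = Re(S) = 0.07682 W.
Step 8 — Reactive power: Q = Im(S) = 0.06997 VAR.
Step 9 — Apparent power: |S| = 0.1039 VA.
Step 10 — Power factor: PF = P/|S| = 0.7393 (lagging).

(a) P = 0.07682 W  (b) Q = 0.06997 VAR  (c) S = 0.1039 VA  (d) PF = 0.7393 (lagging)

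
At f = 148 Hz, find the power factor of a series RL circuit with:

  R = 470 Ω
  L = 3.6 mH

Step 1 — Angular frequency: ω = 2π·f = 2π·148 = 929.9 rad/s.
Step 2 — Component impedances:
  R: Z = R = 470 Ω
  L: Z = jωL = j·929.9·0.0036 = 0 + j3.348 Ω
Step 3 — Series combination: Z_total = R + L = 470 + j3.348 Ω = 470∠0.4° Ω.
Step 4 — Power factor: PF = cos(φ) = Re(Z)/|Z| = 470/470 = 1.
Step 5 — Type: Im(Z) = 3.348 ⇒ lagging (phase φ = 0.4°).

PF = 1 (lagging, φ = 0.4°)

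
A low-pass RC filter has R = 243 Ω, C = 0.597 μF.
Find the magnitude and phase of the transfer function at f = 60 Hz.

Step 1 — Angular frequency: ω = 2π·60 = 377 rad/s.
Step 2 — Transfer function: H(jω) = 1/(1 + jωRC).
Step 3 — Denominator: 1 + jωRC = 1 + j·377·243·5.97e-07 = 1 + j0.05469.
Step 4 — H = 0.997 - j0.05453.
Step 5 — Magnitude: |H| = 0.9985 (-0.0 dB); phase: φ = -3.1°.

|H| = 0.9985 (-0.0 dB), φ = -3.1°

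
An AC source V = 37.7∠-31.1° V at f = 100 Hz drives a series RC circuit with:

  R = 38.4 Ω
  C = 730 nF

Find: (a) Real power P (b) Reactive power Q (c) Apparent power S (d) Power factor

Step 1 — Angular frequency: ω = 2π·f = 2π·100 = 628.3 rad/s.
Step 2 — Component impedances:
  R: Z = R = 38.4 Ω
  C: Z = 1/(jωC) = -j/(ω·C) = 0 - j2180 Ω
Step 3 — Series combination: Z_total = R + C = 38.4 - j2180 Ω = 2181∠-89.0° Ω.
Step 4 — Source phasor: V = 37.7∠-31.1° V = 32.28 - j19.47 V.
Step 5 — Current: I = V / Z = 0.00919 + j0.01464 A = 0.01729∠57.9° A.
Step 6 — Complex power: S = V·I* = 0.01148 - j0.6517 VA.
Step 7 — Real power: P = Re(S) = 0.01148 W.
Step 8 — Reactive power: Q = Im(S) = -0.6517 VAR.
Step 9 — Apparent power: |S| = 0.6518 VA.
Step 10 — Power factor: PF = P/|S| = 0.01761 (leading).

(a) P = 0.01148 W  (b) Q = -0.6517 VAR  (c) S = 0.6518 VA  (d) PF = 0.01761 (leading)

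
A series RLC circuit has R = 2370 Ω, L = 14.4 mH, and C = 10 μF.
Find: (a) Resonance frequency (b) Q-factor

Step 1 — Resonance condition Im(Z)=0 gives ω₀ = 1/√(LC).
Step 2 — ω₀ = 1/√(0.0144·1e-05) = 2635 rad/s.
Step 3 — f₀ = ω₀/(2π) = 419.4 Hz.
Step 4 — Series Q: Q = ω₀L/R = 2635·0.0144/2370 = 0.01601.

(a) f₀ = 419.4 Hz  (b) Q = 0.01601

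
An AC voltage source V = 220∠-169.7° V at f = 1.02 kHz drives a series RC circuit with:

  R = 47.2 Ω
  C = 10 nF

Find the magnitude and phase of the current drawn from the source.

Step 1 — Angular frequency: ω = 2π·f = 2π·1020 = 6409 rad/s.
Step 2 — Component impedances:
  R: Z = R = 47.2 Ω
  C: Z = 1/(jωC) = -j/(ω·C) = 0 - j1.56e+04 Ω
Step 3 — Series combination: Z_total = R + C = 47.2 - j1.56e+04 Ω = 1.56e+04∠-89.8° Ω.
Step 4 — Source phasor: V = 220∠-169.7° V = -216.5 - j39.34 V.
Step 5 — Ohm's law: I = V / Z_total = (-216.5 - j39.34) / (47.2 - j1.56e+04) = 0.002479 - j0.01388 A.
Step 6 — Convert to polar: |I| = 0.0141 A, ∠I = -79.9°.

I = 0.0141∠-79.9° A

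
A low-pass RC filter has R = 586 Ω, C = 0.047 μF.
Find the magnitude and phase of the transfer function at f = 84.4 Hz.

Step 1 — Angular frequency: ω = 2π·84.4 = 530.3 rad/s.
Step 2 — Transfer function: H(jω) = 1/(1 + jωRC).
Step 3 — Denominator: 1 + jωRC = 1 + j·530.3·586·4.7e-08 = 1 + j0.01461.
Step 4 — H = 0.9998 - j0.0146.
Step 5 — Magnitude: |H| = 0.9999 (-0.0 dB); phase: φ = -0.8°.

|H| = 0.9999 (-0.0 dB), φ = -0.8°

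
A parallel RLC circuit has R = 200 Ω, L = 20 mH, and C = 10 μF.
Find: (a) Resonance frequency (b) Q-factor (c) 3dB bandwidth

Step 1 — Resonance: ω₀ = 1/√(LC) = 1/√(0.02·1e-05) = 2236 rad/s.
Step 2 — f₀ = ω₀/(2π) = 355.9 Hz.
Step 3 — Parallel Q: Q = R/(ω₀L) = 200/(2236·0.02) = 4.472.
Step 4 — Bandwidth: Δω = ω₀/Q = 500 rad/s; BW = Δω/(2π) = 79.58 Hz.

(a) f₀ = 355.9 Hz  (b) Q = 4.472  (c) BW = 79.58 Hz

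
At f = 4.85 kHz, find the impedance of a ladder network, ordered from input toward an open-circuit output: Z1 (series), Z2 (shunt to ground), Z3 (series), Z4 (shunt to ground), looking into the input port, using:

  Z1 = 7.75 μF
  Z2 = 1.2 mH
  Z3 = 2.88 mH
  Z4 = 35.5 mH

Step 1 — Angular frequency: ω = 2π·f = 2π·4850 = 3.047e+04 rad/s.
Step 2 — Component impedances:
  Z1: Z = 1/(jωC) = -j/(ω·C) = 0 - j4.234 Ω
  Z2: Z = jωL = j·3.047e+04·0.0012 = 0 + j36.57 Ω
  Z3: Z = jωL = j·3.047e+04·0.00288 = 0 + j87.76 Ω
  Z4: Z = jωL = j·3.047e+04·0.0355 = 0 + j1082 Ω
Step 3 — Ladder network (open output): work backward from the far end, alternating series and parallel combinations. Z_in = 0 + j31.23 Ω = 31.23∠90.0° Ω.

Z = 0 + j31.23 Ω = 31.23∠90.0° Ω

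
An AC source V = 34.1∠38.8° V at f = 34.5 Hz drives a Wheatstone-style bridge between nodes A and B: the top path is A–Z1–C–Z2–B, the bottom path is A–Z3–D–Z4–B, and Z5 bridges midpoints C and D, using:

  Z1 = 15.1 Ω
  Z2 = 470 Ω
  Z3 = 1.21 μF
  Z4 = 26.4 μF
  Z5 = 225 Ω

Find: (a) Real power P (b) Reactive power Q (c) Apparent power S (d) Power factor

Step 1 — Angular frequency: ω = 2π·f = 2π·34.5 = 216.8 rad/s.
Step 2 — Component impedances:
  Z1: Z = R = 15.1 Ω
  Z2: Z = R = 470 Ω
  Z3: Z = 1/(jωC) = -j/(ω·C) = 0 - j3813 Ω
  Z4: Z = 1/(jωC) = -j/(ω·C) = 0 - j174.7 Ω
  Z5: Z = R = 225 Ω
Step 3 — Bridge requires nodal analysis (the Z5 bridge couples midpoints C and D, so the two paths cannot be reduced to a simple series/parallel combination). Setting node B to ground and injecting 1 A at node A, the 3-node admittance system at A, C, D solves to V_A = Z_AB = 188.8 - j81.48 Ω = 205.7∠-23.3° Ω.
Step 4 — Source phasor: V = 34.1∠38.8° V = 26.58 + j21.37 V.
Step 5 — Current: I = V / Z = 0.07748 + j0.1466 A = 0.1658∠62.1° A.
Step 6 — Complex power: S = V·I* = 5.191 - j2.24 VA.
Step 7 — Real power: P = Re(S) = 5.191 W.
Step 8 — Reactive power: Q = Im(S) = -2.24 VAR.
Step 9 — Apparent power: |S| = 5.654 VA.
Step 10 — Power factor: PF = P/|S| = 0.9182 (leading).

(a) P = 5.191 W  (b) Q = -2.24 VAR  (c) S = 5.654 VA  (d) PF = 0.9182 (leading)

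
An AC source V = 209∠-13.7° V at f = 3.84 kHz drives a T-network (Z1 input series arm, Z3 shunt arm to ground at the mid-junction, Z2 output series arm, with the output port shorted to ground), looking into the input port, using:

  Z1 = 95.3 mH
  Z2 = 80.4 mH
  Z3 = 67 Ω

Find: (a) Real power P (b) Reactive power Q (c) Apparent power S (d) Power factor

Step 1 — Angular frequency: ω = 2π·f = 2π·3840 = 2.413e+04 rad/s.
Step 2 — Component impedances:
  Z1: Z = jωL = j·2.413e+04·0.0953 = 0 + j2299 Ω
  Z2: Z = jωL = j·2.413e+04·0.0804 = 0 + j1940 Ω
  Z3: Z = R = 67 Ω
Step 3 — With the output port shorted to ground, the output series arm Z2 runs from the junction to ground; the shunt arm Z3 also runs from the junction to ground. They appear in parallel: Z3 || Z2 = 66.92 + j2.311 Ω.
Step 4 — Series with input arm Z1: Z_in = Z1 + (Z3 || Z2) = 66.92 + j2302 Ω = 2303∠88.3° Ω.
Step 5 — Source phasor: V = 209∠-13.7° V = 203.1 - j49.5 V.
Step 6 — Current: I = V / Z = -0.01892 - j0.08877 A = 0.09077∠-102.0° A.
Step 7 — Complex power: S = V·I* = 0.5513 + j18.96 VA.
Step 8 — Real power: P = Re(S) = 0.5513 W.
Step 9 — Reactive power: Q = Im(S) = 18.96 VAR.
Step 10 — Apparent power: |S| = 18.97 VA.
Step 11 — Power factor: PF = P/|S| = 0.02906 (lagging).

(a) P = 0.5513 W  (b) Q = 18.96 VAR  (c) S = 18.97 VA  (d) PF = 0.02906 (lagging)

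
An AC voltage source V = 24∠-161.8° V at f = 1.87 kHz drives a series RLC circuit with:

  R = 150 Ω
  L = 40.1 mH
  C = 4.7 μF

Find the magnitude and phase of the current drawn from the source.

Step 1 — Angular frequency: ω = 2π·f = 2π·1870 = 1.175e+04 rad/s.
Step 2 — Component impedances:
  R: Z = R = 150 Ω
  L: Z = jωL = j·1.175e+04·0.0401 = 0 + j471.2 Ω
  C: Z = 1/(jωC) = -j/(ω·C) = 0 - j18.11 Ω
Step 3 — Series combination: Z_total = R + L + C = 150 + j453 Ω = 477.2∠71.7° Ω.
Step 4 — Source phasor: V = 24∠-161.8° V = -22.8 - j7.496 V.
Step 5 — Ohm's law: I = V / Z_total = (-22.8 - j7.496) / (150 + j453) = -0.02993 + j0.04042 A.
Step 6 — Convert to polar: |I| = 0.05029 A, ∠I = 126.5°.

I = 0.05029∠126.5° A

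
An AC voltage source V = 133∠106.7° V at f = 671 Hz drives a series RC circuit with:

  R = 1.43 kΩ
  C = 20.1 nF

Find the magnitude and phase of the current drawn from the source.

Step 1 — Angular frequency: ω = 2π·f = 2π·671 = 4216 rad/s.
Step 2 — Component impedances:
  R: Z = R = 1430 Ω
  C: Z = 1/(jωC) = -j/(ω·C) = 0 - j1.18e+04 Ω
Step 3 — Series combination: Z_total = R + C = 1430 - j1.18e+04 Ω = 1.189e+04∠-83.1° Ω.
Step 4 — Source phasor: V = 133∠106.7° V = -38.22 + j127.4 V.
Step 5 — Ohm's law: I = V / Z_total = (-38.22 + j127.4) / (1430 - j1.18e+04) = -0.01103 - j0.001903 A.
Step 6 — Convert to polar: |I| = 0.01119 A, ∠I = -170.2°.

I = 0.01119∠-170.2° A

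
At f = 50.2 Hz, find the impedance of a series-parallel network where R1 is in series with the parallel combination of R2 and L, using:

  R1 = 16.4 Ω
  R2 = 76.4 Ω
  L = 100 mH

Step 1 — Angular frequency: ω = 2π·f = 2π·50.2 = 315.4 rad/s.
Step 2 — Component impedances:
  R1: Z = R = 16.4 Ω
  R2: Z = R = 76.4 Ω
  L: Z = jωL = j·315.4·0.1 = 0 + j31.54 Ω
Step 3 — Parallel branch: R2 || L = 1/(1/R2 + 1/L) = 11.13 + j26.95 Ω.
Step 4 — Series with R1: Z_total = R1 + (R2 || L) = 27.53 + j26.95 Ω = 38.52∠44.4° Ω.

Z = 27.53 + j26.95 Ω = 38.52∠44.4° Ω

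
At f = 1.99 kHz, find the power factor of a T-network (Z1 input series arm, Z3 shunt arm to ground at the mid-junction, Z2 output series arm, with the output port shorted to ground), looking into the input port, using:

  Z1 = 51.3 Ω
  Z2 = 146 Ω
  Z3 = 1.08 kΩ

Step 1 — Angular frequency: ω = 2π·f = 2π·1990 = 1.25e+04 rad/s.
Step 2 — Component impedances:
  Z1: Z = R = 51.3 Ω
  Z2: Z = R = 146 Ω
  Z3: Z = R = 1080 Ω
Step 3 — With the output port shorted to ground, the output series arm Z2 runs from the junction to ground; the shunt arm Z3 also runs from the junction to ground. They appear in parallel: Z3 || Z2 = 128.6 Ω.
Step 4 — Series with input arm Z1: Z_in = Z1 + (Z3 || Z2) = 179.9 Ω = 179.9∠0.0° Ω.
Step 5 — Power factor: PF = cos(φ) = Re(Z)/|Z| = 179.9/179.9 = 1.
Step 6 — Type: Im(Z) = 0 ⇒ unity (phase φ = 0.0°).

PF = 1 (unity, φ = 0.0°)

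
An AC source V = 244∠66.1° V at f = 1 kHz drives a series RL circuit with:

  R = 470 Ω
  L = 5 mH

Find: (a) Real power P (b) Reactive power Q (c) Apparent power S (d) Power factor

Step 1 — Angular frequency: ω = 2π·f = 2π·1000 = 6283 rad/s.
Step 2 — Component impedances:
  R: Z = R = 470 Ω
  L: Z = jωL = j·6283·0.005 = 0 + j31.42 Ω
Step 3 — Series combination: Z_total = R + L = 470 + j31.42 Ω = 471∠3.8° Ω.
Step 4 — Source phasor: V = 244∠66.1° V = 98.85 + j223.1 V.
Step 5 — Current: I = V / Z = 0.241 + j0.4585 A = 0.518∠62.3° A.
Step 6 — Complex power: S = V·I* = 126.1 + j8.429 VA.
Step 7 — Real power: P = Re(S) = 126.1 W.
Step 8 — Reactive power: Q = Im(S) = 8.429 VAR.
Step 9 — Apparent power: |S| = 126.4 VA.
Step 10 — Power factor: PF = P/|S| = 0.9978 (lagging).

(a) P = 126.1 W  (b) Q = 8.429 VAR  (c) S = 126.4 VA  (d) PF = 0.9978 (lagging)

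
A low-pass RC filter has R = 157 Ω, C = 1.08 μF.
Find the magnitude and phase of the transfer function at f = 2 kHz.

Step 1 — Angular frequency: ω = 2π·2000 = 1.257e+04 rad/s.
Step 2 — Transfer function: H(jω) = 1/(1 + jωRC).
Step 3 — Denominator: 1 + jωRC = 1 + j·1.257e+04·157·1.08e-06 = 1 + j2.131.
Step 4 — H = 0.1805 - j0.3846.
Step 5 — Magnitude: |H| = 0.4249 (-7.4 dB); phase: φ = -64.9°.

|H| = 0.4249 (-7.4 dB), φ = -64.9°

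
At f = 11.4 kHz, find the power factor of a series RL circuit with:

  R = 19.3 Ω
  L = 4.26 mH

Step 1 — Angular frequency: ω = 2π·f = 2π·1.14e+04 = 7.163e+04 rad/s.
Step 2 — Component impedances:
  R: Z = R = 19.3 Ω
  L: Z = jωL = j·7.163e+04·0.00426 = 0 + j305.1 Ω
Step 3 — Series combination: Z_total = R + L = 19.3 + j305.1 Ω = 305.7∠86.4° Ω.
Step 4 — Power factor: PF = cos(φ) = Re(Z)/|Z| = 19.3/305.75 = 0.06312.
Step 5 — Type: Im(Z) = 305.1 ⇒ lagging (phase φ = 86.4°).

PF = 0.06312 (lagging, φ = 86.4°)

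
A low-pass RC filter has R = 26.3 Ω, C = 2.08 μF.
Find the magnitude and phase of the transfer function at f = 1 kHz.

Step 1 — Angular frequency: ω = 2π·1000 = 6283 rad/s.
Step 2 — Transfer function: H(jω) = 1/(1 + jωRC).
Step 3 — Denominator: 1 + jωRC = 1 + j·6283·26.3·2.08e-06 = 1 + j0.3437.
Step 4 — H = 0.8943 - j0.3074.
Step 5 — Magnitude: |H| = 0.9457 (-0.5 dB); phase: φ = -19.0°.

|H| = 0.9457 (-0.5 dB), φ = -19.0°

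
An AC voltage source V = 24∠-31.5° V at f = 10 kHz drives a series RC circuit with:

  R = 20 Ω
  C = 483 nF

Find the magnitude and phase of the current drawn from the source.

Step 1 — Angular frequency: ω = 2π·f = 2π·1e+04 = 6.283e+04 rad/s.
Step 2 — Component impedances:
  R: Z = R = 20 Ω
  C: Z = 1/(jωC) = -j/(ω·C) = 0 - j32.95 Ω
Step 3 — Series combination: Z_total = R + C = 20 - j32.95 Ω = 38.55∠-58.7° Ω.
Step 4 — Source phasor: V = 24∠-31.5° V = 20.46 - j12.54 V.
Step 5 — Ohm's law: I = V / Z_total = (20.46 - j12.54) / (20 - j32.95) = 0.5536 + j0.285 A.
Step 6 — Convert to polar: |I| = 0.6226 A, ∠I = 27.2°.

I = 0.6226∠27.2° A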